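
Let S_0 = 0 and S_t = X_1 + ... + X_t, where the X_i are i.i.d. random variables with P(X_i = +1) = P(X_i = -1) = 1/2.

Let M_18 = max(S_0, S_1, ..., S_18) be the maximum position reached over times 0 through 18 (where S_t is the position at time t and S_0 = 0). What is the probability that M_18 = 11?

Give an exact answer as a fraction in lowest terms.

Answer: 51/16384

Derivation:
Let M_18 = max(S_0,...,S_18). Use the reflection principle: for j ≥ 1, #{paths with M_18 ≥ j} = #{S_18 ≥ j} + #{S_18 ≥ j+1}.
By reflection, #{M_18 ≥ 11} = #{S_18 ≥ 11} + #{S_18 ≥ 12} = 988 + 988 = 1976.
#{M_18 ≥ 12} = #{S_18 ≥ 12} + #{S_18 ≥ 13} = 988 + 172 = 1160.
#{M_18 = 11} = 1976 - 1160 = 816.
P(M_18 = 11) = 816/262144 = 51/16384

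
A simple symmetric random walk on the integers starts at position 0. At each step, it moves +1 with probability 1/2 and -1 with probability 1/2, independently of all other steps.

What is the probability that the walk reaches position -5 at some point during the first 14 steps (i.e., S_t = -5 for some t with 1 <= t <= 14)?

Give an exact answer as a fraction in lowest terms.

Answer: 1471/8192

Derivation:
Count via complement. Let g(t,s) = #length-t paths at position s with S_1..S_t all ≠ -5.
g(t,s) = g(t-1,s-1) + g(t-1,s+1) for s ≠ -5; g(t,-5) = 0.
t=0: g(0,0)=1
t=1: g(1,-1)=1 g(1,1)=1
t=2: g(2,-2)=1 g(2,0)=2 g(2,2)=1
t=3: g(3,-3)=1 g(3,-1)=3 g(3,1)=3 g(3,3)=1
t=4: g(4,-4)=1 g(4,-2)=4 g(4,0)=6 g(4,2)=4 g(4,4)=1
t=5: g(5,-3)=5 g(5,-1)=10 g(5,1)=10 g(5,3)=5 g(5,5)=1
t=6: g(6,-4)=5 g(6,-2)=15 g(6,0)=20 g(6,2)=15 g(6,4)=6 g(6,6)=1
t=7: g(7,-3)=20 g(7,-1)=35 g(7,1)=35 g(7,3)=21 g(7,5)=7 g(7,7)=1
t=8: g(8,-4)=20 g(8,-2)=55 g(8,0)=70 g(8,2)=56 g(8,4)=28 g(8,6)=8 g(8,8)=1
t=9: g(9,-3)=75 g(9,-1)=125 g(9,1)=126 g(9,3)=84 g(9,5)=36 g(9,7)=9 g(9,9)=1
t=10: g(10,-4)=75 g(10,-2)=200 g(10,0)=251 g(10,2)=210 g(10,4)=120 g(10,6)=45 g(10,8)=10 g(10,10)=1
t=11: g(11,-3)=275 g(11,-1)=451 g(11,1)=461 g(11,3)=330 g(11,5)=165 g(11,7)=55 g(11,9)=11 g(11,11)=1
t=12: g(12,-4)=275 g(12,-2)=726 g(12,0)=912 g(12,2)=791 g(12,4)=495 g(12,6)=220 g(12,8)=66 g(12,10)=12 g(12,12)=1
t=13: g(13,-3)=1001 g(13,-1)=1638 g(13,1)=1703 g(13,3)=1286 g(13,5)=715 g(13,7)=286 g(13,9)=78 g(13,11)=13 g(13,13)=1
t=14: g(14,-4)=1001 g(14,-2)=2639 g(14,0)=3341 g(14,2)=2989 g(14,4)=2001 g(14,6)=1001 g(14,8)=364 g(14,10)=91 g(14,12)=14 g(14,14)=1
Paths never hitting -5: Σ_s g(14,s) = 13442
Paths hitting -5: 2^14 - 13442 = 2942
P = 2942/16384 = 1471/8192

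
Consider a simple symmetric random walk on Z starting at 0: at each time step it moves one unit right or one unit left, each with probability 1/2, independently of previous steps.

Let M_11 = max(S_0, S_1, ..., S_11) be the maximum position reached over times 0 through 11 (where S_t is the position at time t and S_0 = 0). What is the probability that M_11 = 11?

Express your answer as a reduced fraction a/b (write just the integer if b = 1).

Let M_11 = max(S_0,...,S_11). Use the reflection principle: for j ≥ 1, #{paths with M_11 ≥ j} = #{S_11 ≥ j} + #{S_11 ≥ j+1}.
By reflection, #{M_11 ≥ 11} = #{S_11 ≥ 11} + #{S_11 ≥ 12} = 1 + 0 = 1.
#{M_11 ≥ 12} = #{S_11 ≥ 12} + #{S_11 ≥ 13} = 0 + 0 = 0.
#{M_11 = 11} = 1 - 0 = 1.
P(M_11 = 11) = 1/2048 = 1/2048

Answer: 1/2048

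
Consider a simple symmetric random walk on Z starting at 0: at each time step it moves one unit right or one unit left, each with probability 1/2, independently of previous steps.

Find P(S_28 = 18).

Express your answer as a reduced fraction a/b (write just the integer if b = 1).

Answer: 12285/33554432

Derivation:
To reach position 18 after 28 steps: need 23 steps of +1 and 5 of -1.
Favorable paths: C(28,23) = 98280
Total paths: 2^28 = 268435456
P = 98280/268435456 = 12285/33554432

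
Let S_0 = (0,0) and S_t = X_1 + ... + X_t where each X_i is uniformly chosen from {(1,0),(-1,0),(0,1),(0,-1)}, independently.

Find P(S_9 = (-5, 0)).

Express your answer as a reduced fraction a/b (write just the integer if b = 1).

Answer: 81/16384

Derivation:
Let h be the number of horizontal steps (so 9-h are vertical). To end at (-5,0) need (h-5)/2 right-steps and ((9-h)+0)/2 up-steps.
Sum over h with 5 ≤ h ≤ 9, h ≡ 1 (mod 2), 9-h ≡ 0 (mod 2):
h=5: C(9,5)·C(5,0)·C(4,2) = 126·1·6 = 756
h=7: C(9,7)·C(7,1)·C(2,1) = 36·7·2 = 504
h=9: C(9,9)·C(9,2)·C(0,0) = 1·36·1 = 36
Total favorable: 1296
Total paths: 4^9 = 262144
P = 1296/262144 = 81/16384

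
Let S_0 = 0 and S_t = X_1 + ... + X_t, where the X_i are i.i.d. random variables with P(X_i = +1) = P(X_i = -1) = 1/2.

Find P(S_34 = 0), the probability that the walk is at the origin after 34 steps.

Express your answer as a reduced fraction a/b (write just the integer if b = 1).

To return to 0 after 34 steps: need exactly 17 steps of +1 and 17 of -1.
Favorable paths: C(34,17) = 2333606220
Total paths: 2^34 = 17179869184
P = 2333606220/17179869184 = 583401555/4294967296

Answer: 583401555/4294967296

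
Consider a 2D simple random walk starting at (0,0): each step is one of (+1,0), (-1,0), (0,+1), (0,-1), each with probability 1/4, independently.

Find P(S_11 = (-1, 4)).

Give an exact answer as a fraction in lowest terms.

Let h be the number of horizontal steps (so 11-h are vertical). To end at (-1,4) need (h-1)/2 right-steps and ((11-h)+4)/2 up-steps.
Sum over h with 1 ≤ h ≤ 7, h ≡ 1 (mod 2), 11-h ≡ 0 (mod 2):
h=1: C(11,1)·C(1,0)·C(10,7) = 11·1·120 = 1320
h=3: C(11,3)·C(3,1)·C(8,6) = 165·3·28 = 13860
h=5: C(11,5)·C(5,2)·C(6,5) = 462·10·6 = 27720
h=7: C(11,7)·C(7,3)·C(4,4) = 330·35·1 = 11550
Total favorable: 54450
Total paths: 4^11 = 4194304
P = 54450/4194304 = 27225/2097152

Answer: 27225/2097152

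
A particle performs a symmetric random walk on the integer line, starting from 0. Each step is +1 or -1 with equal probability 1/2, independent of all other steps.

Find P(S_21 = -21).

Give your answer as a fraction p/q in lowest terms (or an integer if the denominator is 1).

Answer: 1/2097152

Derivation:
To reach position -21 after 21 steps: need 0 steps of +1 and 21 of -1.
Favorable paths: C(21,0) = 1
Total paths: 2^21 = 2097152
P = 1/2097152 = 1/2097152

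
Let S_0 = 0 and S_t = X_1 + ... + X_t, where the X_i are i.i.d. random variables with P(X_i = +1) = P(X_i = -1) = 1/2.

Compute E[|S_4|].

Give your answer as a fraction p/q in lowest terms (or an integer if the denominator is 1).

Answer: 3/2

Derivation:
S_4 takes values m ≡ 0 (mod 2) with |m| ≤ 4; P(S_4=m) = C(4,(4+m)/2)/2^4.
Total paths: 2^4 = 16
Distribution: P(S=-4)=1/16, P(S=-2)=4/16, P(S=0)=6/16, P(S=2)=4/16, P(S=4)=1/16
E[|S_4|] = Σ_m |m|·P(S_4=m) = 24/16 = 3/2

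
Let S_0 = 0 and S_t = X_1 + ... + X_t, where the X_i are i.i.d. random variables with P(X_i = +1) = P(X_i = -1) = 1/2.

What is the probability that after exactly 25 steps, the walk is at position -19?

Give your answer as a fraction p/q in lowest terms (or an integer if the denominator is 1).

To reach position -19 after 25 steps: need 3 steps of +1 and 22 of -1.
Favorable paths: C(25,3) = 2300
Total paths: 2^25 = 33554432
P = 2300/33554432 = 575/8388608

Answer: 575/8388608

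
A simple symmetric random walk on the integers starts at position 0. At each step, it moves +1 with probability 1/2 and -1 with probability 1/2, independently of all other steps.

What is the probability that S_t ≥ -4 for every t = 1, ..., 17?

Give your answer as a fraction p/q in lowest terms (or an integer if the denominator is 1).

Answer: 24973/32768

Derivation:
Let f(t,s) = #length-t paths at position s with S_1..S_t all ≥ -4.
f(t,s) = f(t-1,s-1) + f(t-1,s+1) for s ≥ -4; f(t,s) = 0 for s < -4.
t=0: f(0,0)=1
t=1: f(1,-1)=1 f(1,1)=1
t=2: f(2,-2)=1 f(2,0)=2 f(2,2)=1
t=3: f(3,-3)=1 f(3,-1)=3 f(3,1)=3 f(3,3)=1
t=4: f(4,-4)=1 f(4,-2)=4 f(4,0)=6 f(4,2)=4 f(4,4)=1
t=5: f(5,-3)=5 f(5,-1)=10 f(5,1)=10 f(5,3)=5 f(5,5)=1
t=6: f(6,-4)=5 f(6,-2)=15 f(6,0)=20 f(6,2)=15 f(6,4)=6 f(6,6)=1
t=7: f(7,-3)=20 f(7,-1)=35 f(7,1)=35 f(7,3)=21 f(7,5)=7 f(7,7)=1
t=8: f(8,-4)=20 f(8,-2)=55 f(8,0)=70 f(8,2)=56 f(8,4)=28 f(8,6)=8 f(8,8)=1
t=9: f(9,-3)=75 f(9,-1)=125 f(9,1)=126 f(9,3)=84 f(9,5)=36 f(9,7)=9 f(9,9)=1
t=10: f(10,-4)=75 f(10,-2)=200 f(10,0)=251 f(10,2)=210 f(10,4)=120 f(10,6)=45 f(10,8)=10 f(10,10)=1
t=11: f(11,-3)=275 f(11,-1)=451 f(11,1)=461 f(11,3)=330 f(11,5)=165 f(11,7)=55 f(11,9)=11 f(11,11)=1
t=12: f(12,-4)=275 f(12,-2)=726 f(12,0)=912 f(12,2)=791 f(12,4)=495 f(12,6)=220 f(12,8)=66 f(12,10)=12 f(12,12)=1
t=13: f(13,-3)=1001 f(13,-1)=1638 f(13,1)=1703 f(13,3)=1286 f(13,5)=715 f(13,7)=286 f(13,9)=78 f(13,11)=13 f(13,13)=1
t=14: f(14,-4)=1001 f(14,-2)=2639 f(14,0)=3341 f(14,2)=2989 f(14,4)=2001 f(14,6)=1001 f(14,8)=364 f(14,10)=91 f(14,12)=14 f(14,14)=1
t=15: f(15,-3)=3640 f(15,-1)=5980 f(15,1)=6330 f(15,3)=4990 f(15,5)=3002 f(15,7)=1365 f(15,9)=455 f(15,11)=105 f(15,13)=15 f(15,15)=1
t=16: f(16,-4)=3640 f(16,-2)=9620 f(16,0)=12310 f(16,2)=11320 f(16,4)=7992 f(16,6)=4367 f(16,8)=1820 f(16,10)=560 f(16,12)=120 f(16,14)=16 f(16,16)=1
t=17: f(17,-3)=13260 f(17,-1)=21930 f(17,1)=23630 f(17,3)=19312 f(17,5)=12359 f(17,7)=6187 f(17,9)=2380 f(17,11)=680 f(17,13)=136 f(17,15)=17 f(17,17)=1
Σ_s f(17,s) = 99892
P = 99892/131072 = 24973/32768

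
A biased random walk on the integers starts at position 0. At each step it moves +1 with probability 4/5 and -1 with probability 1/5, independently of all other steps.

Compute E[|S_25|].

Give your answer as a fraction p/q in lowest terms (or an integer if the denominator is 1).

Answer: 35765426146786873/2384185791015625

Derivation:
S_25 takes values m ≡ 1 (mod 2) with |m| ≤ 25; P(S_25=m) = C(25,(25+m)/2) · (4/5)^((25+m)/2) · (1/5)^((25-m)/2).
Distribution: P(S=-25)=1/298023223876953125, P(S=-23)=4/11920928955078125, P(S=-21)=192/11920928955078125, P(S=-19)=5888/11920928955078125, P(S=-17)=129536/11920928955078125, P(S=-15)=10881024/59604644775390625, P(S=-13)=29016064/11920928955078125, P(S=-11)=315031552/11920928955078125, P(S=-9)=2835283968/11920928955078125, P(S=-7)=21422145536/11920928955078125, P(S=-5)=685508657152/59604644775390625, P(S=-3)=747827625984/11920928955078125, P(S=-1)=3489862254592/11920928955078125, P(S=1)=13959449018368/11920928955078125, P(S=3)=47860968062976/11920928955078125, P(S=5)=701960864923648/59604644775390625, P(S=7)=350980432461824/11920928955078125, P(S=9)=743252680507392/11920928955078125, P(S=11)=1321338098679808/11920928955078125, P(S=13)=1947235092791296/11920928955078125, P(S=15)=11683410556747776/59604644775390625, P(S=17)=2225411534618624/11920928955078125, P(S=19)=1618481116086272/11920928955078125, P(S=21)=844424930131968/11920928955078125, P(S=23)=281474976710656/11920928955078125, P(S=25)=1125899906842624/298023223876953125
E[|S_25|] = Σ_m |m|·P(S_25=m) = 35765426146786873/2384185791015625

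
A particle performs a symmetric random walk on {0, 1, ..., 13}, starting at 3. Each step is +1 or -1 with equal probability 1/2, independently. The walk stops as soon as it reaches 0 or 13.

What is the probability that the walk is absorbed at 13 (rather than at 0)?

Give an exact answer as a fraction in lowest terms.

Answer: 3/13

Derivation:
Symmetric walk (p = 1/2): the harmonic-function argument gives P(hit 13 before 0 | start at 3) = a/N.
P = 3/13 = 3/13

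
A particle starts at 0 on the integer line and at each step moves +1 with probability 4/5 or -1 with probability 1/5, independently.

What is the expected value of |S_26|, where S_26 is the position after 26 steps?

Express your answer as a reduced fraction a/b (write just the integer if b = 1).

Answer: 23246801104062512314/1490116119384765625

Derivation:
S_26 takes values m ≡ 0 (mod 2) with |m| ≤ 26; P(S_26=m) = C(26,(26+m)/2) · (4/5)^((26+m)/2) · (1/5)^((26-m)/2).
Distribution: P(S=-26)=1/1490116119384765625, P(S=-24)=104/1490116119384765625, P(S=-22)=208/59604644775390625, P(S=-20)=6656/59604644775390625, P(S=-18)=153088/59604644775390625, P(S=-16)=13471744/298023223876953125, P(S=-14)=188604416/298023223876953125, P(S=-12)=431095808/59604644775390625, P(S=-10)=4095410176/59604644775390625, P(S=-8)=32763281408/59604644775390625, P(S=-6)=1113951567872/298023223876953125, P(S=-4)=6481172758528/298023223876953125, P(S=-2)=6481172758528/59604644775390625, P(S=0)=27918898036736/59604644775390625, P(S=2)=103698764136448/59604644775390625, P(S=4)=1659180226183168/298023223876953125, P(S=6)=4562745622003712/298023223876953125, P(S=8)=2147174410354688/59604644775390625, P(S=10)=4294348820709376/59604644775390625, P(S=12)=7232587487510528/59604644775390625, P(S=14)=50628112412573696/298023223876953125, P(S=16)=57860699900084224/298023223876953125, P(S=18)=10520127254560768/59604644775390625, P(S=20)=7318349394477056/59604644775390625, P(S=22)=3659174697238528/59604644775390625, P(S=24)=29273397577908224/1490116119384765625, P(S=26)=4503599627370496/1490116119384765625
E[|S_26|] = Σ_m |m|·P(S_26=m) = 23246801104062512314/1490116119384765625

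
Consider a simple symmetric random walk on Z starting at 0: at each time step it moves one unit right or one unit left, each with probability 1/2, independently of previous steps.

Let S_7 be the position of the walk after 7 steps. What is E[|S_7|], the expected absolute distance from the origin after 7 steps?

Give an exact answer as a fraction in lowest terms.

S_7 takes values m ≡ 1 (mod 2) with |m| ≤ 7; P(S_7=m) = C(7,(7+m)/2)/2^7.
Total paths: 2^7 = 128
Distribution: P(S=-7)=1/128, P(S=-5)=7/128, P(S=-3)=21/128, P(S=-1)=35/128, P(S=1)=35/128, P(S=3)=21/128, P(S=5)=7/128, P(S=7)=1/128
E[|S_7|] = Σ_m |m|·P(S_7=m) = 280/128 = 35/16

Answer: 35/16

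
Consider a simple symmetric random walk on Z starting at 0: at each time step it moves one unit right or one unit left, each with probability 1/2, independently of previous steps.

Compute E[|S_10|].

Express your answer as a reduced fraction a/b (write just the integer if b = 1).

Answer: 315/128

Derivation:
S_10 takes values m ≡ 0 (mod 2) with |m| ≤ 10; P(S_10=m) = C(10,(10+m)/2)/2^10.
Total paths: 2^10 = 1024
Distribution: P(S=-10)=1/1024, P(S=-8)=10/1024, P(S=-6)=45/1024, P(S=-4)=120/1024, P(S=-2)=210/1024, P(S=0)=252/1024, P(S=2)=210/1024, P(S=4)=120/1024, P(S=6)=45/1024, P(S=8)=10/1024, P(S=10)=1/1024
E[|S_10|] = Σ_m |m|·P(S_10=m) = 2520/1024 = 315/128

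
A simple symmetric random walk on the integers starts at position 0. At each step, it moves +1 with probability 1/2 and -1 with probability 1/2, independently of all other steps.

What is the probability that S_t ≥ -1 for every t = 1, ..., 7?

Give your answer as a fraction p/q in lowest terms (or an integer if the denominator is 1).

Let f(t,s) = #length-t paths at position s with S_1..S_t all ≥ -1.
f(t,s) = f(t-1,s-1) + f(t-1,s+1) for s ≥ -1; f(t,s) = 0 for s < -1.
t=0: f(0,0)=1
t=1: f(1,-1)=1 f(1,1)=1
t=2: f(2,0)=2 f(2,2)=1
t=3: f(3,-1)=2 f(3,1)=3 f(3,3)=1
t=4: f(4,0)=5 f(4,2)=4 f(4,4)=1
t=5: f(5,-1)=5 f(5,1)=9 f(5,3)=5 f(5,5)=1
t=6: f(6,0)=14 f(6,2)=14 f(6,4)=6 f(6,6)=1
t=7: f(7,-1)=14 f(7,1)=28 f(7,3)=20 f(7,5)=7 f(7,7)=1
Σ_s f(7,s) = 70
P = 70/128 = 35/64

Answer: 35/64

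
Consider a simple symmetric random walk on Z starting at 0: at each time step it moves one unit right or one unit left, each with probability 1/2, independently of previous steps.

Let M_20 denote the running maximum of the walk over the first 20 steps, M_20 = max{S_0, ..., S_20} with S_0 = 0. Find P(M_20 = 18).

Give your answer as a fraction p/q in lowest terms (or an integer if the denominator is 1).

Let M_20 = max(S_0,...,S_20). Use the reflection principle: for j ≥ 1, #{paths with M_20 ≥ j} = #{S_20 ≥ j} + #{S_20 ≥ j+1}.
By reflection, #{M_20 ≥ 18} = #{S_20 ≥ 18} + #{S_20 ≥ 19} = 21 + 1 = 22.
#{M_20 ≥ 19} = #{S_20 ≥ 19} + #{S_20 ≥ 20} = 1 + 1 = 2.
#{M_20 = 18} = 22 - 2 = 20.
P(M_20 = 18) = 20/1048576 = 5/262144

Answer: 5/262144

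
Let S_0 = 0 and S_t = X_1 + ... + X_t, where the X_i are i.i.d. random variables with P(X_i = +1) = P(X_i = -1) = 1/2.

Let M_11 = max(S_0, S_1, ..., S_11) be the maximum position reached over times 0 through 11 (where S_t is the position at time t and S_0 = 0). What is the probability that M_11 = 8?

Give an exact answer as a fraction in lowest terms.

Let M_11 = max(S_0,...,S_11). Use the reflection principle: for j ≥ 1, #{paths with M_11 ≥ j} = #{S_11 ≥ j} + #{S_11 ≥ j+1}.
By reflection, #{M_11 ≥ 8} = #{S_11 ≥ 8} + #{S_11 ≥ 9} = 12 + 12 = 24.
#{M_11 ≥ 9} = #{S_11 ≥ 9} + #{S_11 ≥ 10} = 12 + 1 = 13.
#{M_11 = 8} = 24 - 13 = 11.
P(M_11 = 8) = 11/2048 = 11/2048

Answer: 11/2048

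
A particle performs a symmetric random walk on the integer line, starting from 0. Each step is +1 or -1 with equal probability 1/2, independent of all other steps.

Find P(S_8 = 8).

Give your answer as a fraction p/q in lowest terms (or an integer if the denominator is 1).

Answer: 1/256

Derivation:
To reach position 8 after 8 steps: need 8 steps of +1 and 0 of -1.
Favorable paths: C(8,8) = 1
Total paths: 2^8 = 256
P = 1/256 = 1/256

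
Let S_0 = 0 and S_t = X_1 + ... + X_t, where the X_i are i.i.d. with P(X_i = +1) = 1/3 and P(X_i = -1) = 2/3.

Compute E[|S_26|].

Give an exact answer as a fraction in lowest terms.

S_26 takes values m ≡ 0 (mod 2) with |m| ≤ 26; P(S_26=m) = C(26,(26+m)/2) · (1/3)^((26+m)/2) · (2/3)^((26-m)/2).
Distribution: P(S=-26)=67108864/2541865828329, P(S=-24)=872415232/2541865828329, P(S=-22)=5452595200/2541865828329, P(S=-20)=21810380800/2541865828329, P(S=-18)=62704844800/2541865828329, P(S=-16)=137950658560/2541865828329, P(S=-14)=241413652480/2541865828329, P(S=-12)=344876646400/2541865828329, P(S=-10)=409541017600/2541865828329, P(S=-8)=409541017600/2541865828329, P(S=-6)=348109864960/2541865828329, P(S=-4)=253170810880/2541865828329, P(S=-2)=158231756800/2541865828329, P(S=0)=85201715200/2541865828329, P(S=2)=39557939200/2541865828329, P(S=4)=15823175680/2541865828329, P(S=6)=5439216640/2541865828329, P(S=8)=1599769600/2541865828329, P(S=10)=399942400/2541865828329, P(S=12)=84198400/2541865828329, P(S=14)=14734720/2541865828329, P(S=16)=2104960/2541865828329, P(S=18)=239200/2541865828329, P(S=20)=20800/2541865828329, P(S=22)=1300/2541865828329, P(S=24)=52/2541865828329, P(S=26)=1/2541865828329
E[|S_26|] = Σ_m |m|·P(S_26=m) = 22415696964466/2541865828329

Answer: 22415696964466/2541865828329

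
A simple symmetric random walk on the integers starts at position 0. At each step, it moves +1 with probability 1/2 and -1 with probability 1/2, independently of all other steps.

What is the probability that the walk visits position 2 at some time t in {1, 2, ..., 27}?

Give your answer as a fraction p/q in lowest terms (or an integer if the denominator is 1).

Answer: 11762641/16777216

Derivation:
Count via complement. Let g(t,s) = #length-t paths at position s with S_1..S_t all ≠ 2.
g(t,s) = g(t-1,s-1) + g(t-1,s+1) for s ≠ 2; g(t,2) = 0.
t=0: g(0,0)=1
t=1: g(1,-1)=1 g(1,1)=1
t=2: g(2,-2)=1 g(2,0)=2
t=3: g(3,-3)=1 g(3,-1)=3 g(3,1)=2
t=4: g(4,-4)=1 g(4,-2)=4 g(4,0)=5
t=5: g(5,-5)=1 g(5,-3)=5 g(5,-1)=9 g(5,1)=5
t=6: g(6,-6)=1 g(6,-4)=6 g(6,-2)=14 g(6,0)=14
t=7: g(7,-7)=1 g(7,-5)=7 g(7,-3)=20 g(7,-1)=28 g(7,1)=14
t=8: g(8,-8)=1 g(8,-6)=8 g(8,-4)=27 g(8,-2)=48 g(8,0)=42
t=9: g(9,-9)=1 g(9,-7)=9 g(9,-5)=35 g(9,-3)=75 g(9,-1)=90 g(9,1)=42
t=10: g(10,-10)=1 g(10,-8)=10 g(10,-6)=44 g(10,-4)=110 g(10,-2)=165 g(10,0)=132
t=11: g(11,-11)=1 g(11,-9)=11 g(11,-7)=54 g(11,-5)=154 g(11,-3)=275 g(11,-1)=297 g(11,1)=132
t=12: g(12,-12)=1 g(12,-10)=12 g(12,-8)=65 g(12,-6)=208 g(12,-4)=429 g(12,-2)=572 g(12,0)=429
t=13: g(13,-13)=1 g(13,-11)=13 g(13,-9)=77 g(13,-7)=273 g(13,-5)=637 g(13,-3)=1001 g(13,-1)=1001 g(13,1)=429
t=14: g(14,-14)=1 g(14,-12)=14 g(14,-10)=90 g(14,-8)=350 g(14,-6)=910 g(14,-4)=1638 g(14,-2)=2002 g(14,0)=1430
t=15: g(15,-15)=1 g(15,-13)=15 g(15,-11)=104 g(15,-9)=440 g(15,-7)=1260 g(15,-5)=2548 g(15,-3)=3640 g(15,-1)=3432 g(15,1)=1430
t=16: g(16,-16)=1 g(16,-14)=16 g(16,-12)=119 g(16,-10)=544 g(16,-8)=1700 g(16,-6)=3808 g(16,-4)=6188 g(16,-2)=7072 g(16,0)=4862
t=17: g(17,-17)=1 g(17,-15)=17 g(17,-13)=135 g(17,-11)=663 g(17,-9)=2244 g(17,-7)=5508 g(17,-5)=9996 g(17,-3)=13260 g(17,-1)=11934 g(17,1)=4862
t=18: g(18,-18)=1 g(18,-16)=18 g(18,-14)=152 g(18,-12)=798 g(18,-10)=2907 g(18,-8)=7752 g(18,-6)=15504 g(18,-4)=23256 g(18,-2)=25194 g(18,0)=16796
t=19: g(19,-19)=1 g(19,-17)=19 g(19,-15)=170 g(19,-13)=950 g(19,-11)=3705 g(19,-9)=10659 g(19,-7)=23256 g(19,-5)=38760 g(19,-3)=48450 g(19,-1)=41990 g(19,1)=16796
t=20: g(20,-20)=1 g(20,-18)=20 g(20,-16)=189 g(20,-14)=1120 g(20,-12)=4655 g(20,-10)=14364 g(20,-8)=33915 g(20,-6)=62016 g(20,-4)=87210 g(20,-2)=90440 g(20,0)=58786
t=21: g(21,-21)=1 g(21,-19)=21 g(21,-17)=209 g(21,-15)=1309 g(21,-13)=5775 g(21,-11)=19019 g(21,-9)=48279 g(21,-7)=95931 g(21,-5)=149226 g(21,-3)=177650 g(21,-1)=149226 g(21,1)=58786
t=22: g(22,-22)=1 g(22,-20)=22 g(22,-18)=230 g(22,-16)=1518 g(22,-14)=7084 g(22,-12)=24794 g(22,-10)=67298 g(22,-8)=144210 g(22,-6)=245157 g(22,-4)=326876 g(22,-2)=326876 g(22,0)=208012
t=23: g(23,-23)=1 g(23,-21)=23 g(23,-19)=252 g(23,-17)=1748 g(23,-15)=8602 g(23,-13)=31878 g(23,-11)=92092 g(23,-9)=211508 g(23,-7)=389367 g(23,-5)=572033 g(23,-3)=653752 g(23,-1)=534888 g(23,1)=208012
t=24: g(24,-24)=1 g(24,-22)=24 g(24,-20)=275 g(24,-18)=2000 g(24,-16)=10350 g(24,-14)=40480 g(24,-12)=123970 g(24,-10)=303600 g(24,-8)=600875 g(24,-6)=961400 g(24,-4)=1225785 g(24,-2)=1188640 g(24,0)=742900
t=25: g(25,-25)=1 g(25,-23)=25 g(25,-21)=299 g(25,-19)=2275 g(25,-17)=12350 g(25,-15)=50830 g(25,-13)=164450 g(25,-11)=427570 g(25,-9)=904475 g(25,-7)=1562275 g(25,-5)=2187185 g(25,-3)=2414425 g(25,-1)=1931540 g(25,1)=742900
t=26: g(26,-26)=1 g(26,-24)=26 g(26,-22)=324 g(26,-20)=2574 g(26,-18)=14625 g(26,-16)=63180 g(26,-14)=215280 g(26,-12)=592020 g(26,-10)=1332045 g(26,-8)=2466750 g(26,-6)=3749460 g(26,-4)=4601610 g(26,-2)=4345965 g(26,0)=2674440
t=27: g(27,-27)=1 g(27,-25)=27 g(27,-23)=350 g(27,-21)=2898 g(27,-19)=17199 g(27,-17)=77805 g(27,-15)=278460 g(27,-13)=807300 g(27,-11)=1924065 g(27,-9)=3798795 g(27,-7)=6216210 g(27,-5)=8351070 g(27,-3)=8947575 g(27,-1)=7020405 g(27,1)=2674440
Paths never hitting 2: Σ_s g(27,s) = 40116600
Paths hitting 2: 2^27 - 40116600 = 94101128
P = 94101128/134217728 = 11762641/16777216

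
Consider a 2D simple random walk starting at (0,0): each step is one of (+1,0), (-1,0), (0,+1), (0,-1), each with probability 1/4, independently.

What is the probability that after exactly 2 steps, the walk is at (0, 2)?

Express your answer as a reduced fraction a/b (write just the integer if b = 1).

Let h be the number of horizontal steps (so 2-h are vertical). To end at (0,2) need (h+0)/2 right-steps and ((2-h)+2)/2 up-steps.
Sum over h with 0 ≤ h ≤ 0, h ≡ 0 (mod 2), 2-h ≡ 0 (mod 2):
h=0: C(2,0)·C(0,0)·C(2,2) = 1·1·1 = 1
Total favorable: 1
Total paths: 4^2 = 16
P = 1/16 = 1/16

Answer: 1/16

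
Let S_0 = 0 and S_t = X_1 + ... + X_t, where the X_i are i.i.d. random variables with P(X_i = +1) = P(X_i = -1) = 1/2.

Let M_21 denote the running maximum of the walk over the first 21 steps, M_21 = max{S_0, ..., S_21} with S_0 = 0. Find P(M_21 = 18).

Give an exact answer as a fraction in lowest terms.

Let M_21 = max(S_0,...,S_21). Use the reflection principle: for j ≥ 1, #{paths with M_21 ≥ j} = #{S_21 ≥ j} + #{S_21 ≥ j+1}.
By reflection, #{M_21 ≥ 18} = #{S_21 ≥ 18} + #{S_21 ≥ 19} = 22 + 22 = 44.
#{M_21 ≥ 19} = #{S_21 ≥ 19} + #{S_21 ≥ 20} = 22 + 1 = 23.
#{M_21 = 18} = 44 - 23 = 21.
P(M_21 = 18) = 21/2097152 = 21/2097152

Answer: 21/2097152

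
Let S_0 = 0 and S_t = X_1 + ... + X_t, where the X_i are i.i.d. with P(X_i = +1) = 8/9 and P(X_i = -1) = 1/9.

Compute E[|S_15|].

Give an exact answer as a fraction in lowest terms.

Answer: 29655544900535/2541865828329

Derivation:
S_15 takes values m ≡ 1 (mod 2) with |m| ≤ 15; P(S_15=m) = C(15,(15+m)/2) · (8/9)^((15+m)/2) · (1/9)^((15-m)/2).
Distribution: P(S=-15)=1/205891132094649, P(S=-13)=40/68630377364883, P(S=-11)=2240/68630377364883, P(S=-9)=232960/205891132094649, P(S=-7)=1863680/68630377364883, P(S=-5)=32800768/68630377364883, P(S=-3)=1312030720/205891132094649, P(S=-1)=1499463680/22876792454961, P(S=1)=11995709440/22876792454961, P(S=3)=671759728640/205891132094649, P(S=5)=1074815565824/68630377364883, P(S=7)=3908420239360/68630377364883, P(S=9)=31267361914880/205891132094649, P(S=11)=19241453486080/68630377364883, P(S=13)=21990232555520/68630377364883, P(S=15)=35184372088832/205891132094649
E[|S_15|] = Σ_m |m|·P(S_15=m) = 29655544900535/2541865828329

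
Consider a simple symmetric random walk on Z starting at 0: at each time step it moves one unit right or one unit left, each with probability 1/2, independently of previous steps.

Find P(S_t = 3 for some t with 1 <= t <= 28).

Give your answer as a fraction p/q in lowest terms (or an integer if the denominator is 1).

Answer: 19179317/33554432

Derivation:
Count via complement. Let g(t,s) = #length-t paths at position s with S_1..S_t all ≠ 3.
g(t,s) = g(t-1,s-1) + g(t-1,s+1) for s ≠ 3; g(t,3) = 0.
t=0: g(0,0)=1
t=1: g(1,-1)=1 g(1,1)=1
t=2: g(2,-2)=1 g(2,0)=2 g(2,2)=1
t=3: g(3,-3)=1 g(3,-1)=3 g(3,1)=3
t=4: g(4,-4)=1 g(4,-2)=4 g(4,0)=6 g(4,2)=3
t=5: g(5,-5)=1 g(5,-3)=5 g(5,-1)=10 g(5,1)=9
t=6: g(6,-6)=1 g(6,-4)=6 g(6,-2)=15 g(6,0)=19 g(6,2)=9
t=7: g(7,-7)=1 g(7,-5)=7 g(7,-3)=21 g(7,-1)=34 g(7,1)=28
t=8: g(8,-8)=1 g(8,-6)=8 g(8,-4)=28 g(8,-2)=55 g(8,0)=62 g(8,2)=28
t=9: g(9,-9)=1 g(9,-7)=9 g(9,-5)=36 g(9,-3)=83 g(9,-1)=117 g(9,1)=90
t=10: g(10,-10)=1 g(10,-8)=10 g(10,-6)=45 g(10,-4)=119 g(10,-2)=200 g(10,0)=207 g(10,2)=90
t=11: g(11,-11)=1 g(11,-9)=11 g(11,-7)=55 g(11,-5)=164 g(11,-3)=319 g(11,-1)=407 g(11,1)=297
t=12: g(12,-12)=1 g(12,-10)=12 g(12,-8)=66 g(12,-6)=219 g(12,-4)=483 g(12,-2)=726 g(12,0)=704 g(12,2)=297
t=13: g(13,-13)=1 g(13,-11)=13 g(13,-9)=78 g(13,-7)=285 g(13,-5)=702 g(13,-3)=1209 g(13,-1)=1430 g(13,1)=1001
t=14: g(14,-14)=1 g(14,-12)=14 g(14,-10)=91 g(14,-8)=363 g(14,-6)=987 g(14,-4)=1911 g(14,-2)=2639 g(14,0)=2431 g(14,2)=1001
t=15: g(15,-15)=1 g(15,-13)=15 g(15,-11)=105 g(15,-9)=454 g(15,-7)=1350 g(15,-5)=2898 g(15,-3)=4550 g(15,-1)=5070 g(15,1)=3432
t=16: g(16,-16)=1 g(16,-14)=16 g(16,-12)=120 g(16,-10)=559 g(16,-8)=1804 g(16,-6)=4248 g(16,-4)=7448 g(16,-2)=9620 g(16,0)=8502 g(16,2)=3432
t=17: g(17,-17)=1 g(17,-15)=17 g(17,-13)=136 g(17,-11)=679 g(17,-9)=2363 g(17,-7)=6052 g(17,-5)=11696 g(17,-3)=17068 g(17,-1)=18122 g(17,1)=11934
t=18: g(18,-18)=1 g(18,-16)=18 g(18,-14)=153 g(18,-12)=815 g(18,-10)=3042 g(18,-8)=8415 g(18,-6)=17748 g(18,-4)=28764 g(18,-2)=35190 g(18,0)=30056 g(18,2)=11934
t=19: g(19,-19)=1 g(19,-17)=19 g(19,-15)=171 g(19,-13)=968 g(19,-11)=3857 g(19,-9)=11457 g(19,-7)=26163 g(19,-5)=46512 g(19,-3)=63954 g(19,-1)=65246 g(19,1)=41990
t=20: g(20,-20)=1 g(20,-18)=20 g(20,-16)=190 g(20,-14)=1139 g(20,-12)=4825 g(20,-10)=15314 g(20,-8)=37620 g(20,-6)=72675 g(20,-4)=110466 g(20,-2)=129200 g(20,0)=107236 g(20,2)=41990
t=21: g(21,-21)=1 g(21,-19)=21 g(21,-17)=210 g(21,-15)=1329 g(21,-13)=5964 g(21,-11)=20139 g(21,-9)=52934 g(21,-7)=110295 g(21,-5)=183141 g(21,-3)=239666 g(21,-1)=236436 g(21,1)=149226
t=22: g(22,-22)=1 g(22,-20)=22 g(22,-18)=231 g(22,-16)=1539 g(22,-14)=7293 g(22,-12)=26103 g(22,-10)=73073 g(22,-8)=163229 g(22,-6)=293436 g(22,-4)=422807 g(22,-2)=476102 g(22,0)=385662 g(22,2)=149226
t=23: g(23,-23)=1 g(23,-21)=23 g(23,-19)=253 g(23,-17)=1770 g(23,-15)=8832 g(23,-13)=33396 g(23,-11)=99176 g(23,-9)=236302 g(23,-7)=456665 g(23,-5)=716243 g(23,-3)=898909 g(23,-1)=861764 g(23,1)=534888
t=24: g(24,-24)=1 g(24,-22)=24 g(24,-20)=276 g(24,-18)=2023 g(24,-16)=10602 g(24,-14)=42228 g(24,-12)=132572 g(24,-10)=335478 g(24,-8)=692967 g(24,-6)=1172908 g(24,-4)=1615152 g(24,-2)=1760673 g(24,0)=1396652 g(24,2)=534888
t=25: g(25,-25)=1 g(25,-23)=25 g(25,-21)=300 g(25,-19)=2299 g(25,-17)=12625 g(25,-15)=52830 g(25,-13)=174800 g(25,-11)=468050 g(25,-9)=1028445 g(25,-7)=1865875 g(25,-5)=2788060 g(25,-3)=3375825 g(25,-1)=3157325 g(25,1)=1931540
t=26: g(26,-26)=1 g(26,-24)=26 g(26,-22)=325 g(26,-20)=2599 g(26,-18)=14924 g(26,-16)=65455 g(26,-14)=227630 g(26,-12)=642850 g(26,-10)=1496495 g(26,-8)=2894320 g(26,-6)=4653935 g(26,-4)=6163885 g(26,-2)=6533150 g(26,0)=5088865 g(26,2)=1931540
t=27: g(27,-27)=1 g(27,-25)=27 g(27,-23)=351 g(27,-21)=2924 g(27,-19)=17523 g(27,-17)=80379 g(27,-15)=293085 g(27,-13)=870480 g(27,-11)=2139345 g(27,-9)=4390815 g(27,-7)=7548255 g(27,-5)=10817820 g(27,-3)=12697035 g(27,-1)=11622015 g(27,1)=7020405
t=28: g(28,-28)=1 g(28,-26)=28 g(28,-24)=378 g(28,-22)=3275 g(28,-20)=20447 g(28,-18)=97902 g(28,-16)=373464 g(28,-14)=1163565 g(28,-12)=3009825 g(28,-10)=6530160 g(28,-8)=11939070 g(28,-6)=18366075 g(28,-4)=23514855 g(28,-2)=24319050 g(28,0)=18642420 g(28,2)=7020405
Paths never hitting 3: Σ_s g(28,s) = 115000920
Paths hitting 3: 2^28 - 115000920 = 153434536
P = 153434536/268435456 = 19179317/33554432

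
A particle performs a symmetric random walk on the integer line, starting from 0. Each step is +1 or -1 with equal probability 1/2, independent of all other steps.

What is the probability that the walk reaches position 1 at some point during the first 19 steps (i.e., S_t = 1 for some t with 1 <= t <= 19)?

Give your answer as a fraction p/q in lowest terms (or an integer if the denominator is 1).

Answer: 215955/262144

Derivation:
Count via complement. Let g(t,s) = #length-t paths at position s with S_1..S_t all ≠ 1.
g(t,s) = g(t-1,s-1) + g(t-1,s+1) for s ≠ 1; g(t,1) = 0.
t=0: g(0,0)=1
t=1: g(1,-1)=1
t=2: g(2,-2)=1 g(2,0)=1
t=3: g(3,-3)=1 g(3,-1)=2
t=4: g(4,-4)=1 g(4,-2)=3 g(4,0)=2
t=5: g(5,-5)=1 g(5,-3)=4 g(5,-1)=5
t=6: g(6,-6)=1 g(6,-4)=5 g(6,-2)=9 g(6,0)=5
t=7: g(7,-7)=1 g(7,-5)=6 g(7,-3)=14 g(7,-1)=14
t=8: g(8,-8)=1 g(8,-6)=7 g(8,-4)=20 g(8,-2)=28 g(8,0)=14
t=9: g(9,-9)=1 g(9,-7)=8 g(9,-5)=27 g(9,-3)=48 g(9,-1)=42
t=10: g(10,-10)=1 g(10,-8)=9 g(10,-6)=35 g(10,-4)=75 g(10,-2)=90 g(10,0)=42
t=11: g(11,-11)=1 g(11,-9)=10 g(11,-7)=44 g(11,-5)=110 g(11,-3)=165 g(11,-1)=132
t=12: g(12,-12)=1 g(12,-10)=11 g(12,-8)=54 g(12,-6)=154 g(12,-4)=275 g(12,-2)=297 g(12,0)=132
t=13: g(13,-13)=1 g(13,-11)=12 g(13,-9)=65 g(13,-7)=208 g(13,-5)=429 g(13,-3)=572 g(13,-1)=429
t=14: g(14,-14)=1 g(14,-12)=13 g(14,-10)=77 g(14,-8)=273 g(14,-6)=637 g(14,-4)=1001 g(14,-2)=1001 g(14,0)=429
t=15: g(15,-15)=1 g(15,-13)=14 g(15,-11)=90 g(15,-9)=350 g(15,-7)=910 g(15,-5)=1638 g(15,-3)=2002 g(15,-1)=1430
t=16: g(16,-16)=1 g(16,-14)=15 g(16,-12)=104 g(16,-10)=440 g(16,-8)=1260 g(16,-6)=2548 g(16,-4)=3640 g(16,-2)=3432 g(16,0)=1430
t=17: g(17,-17)=1 g(17,-15)=16 g(17,-13)=119 g(17,-11)=544 g(17,-9)=1700 g(17,-7)=3808 g(17,-5)=6188 g(17,-3)=7072 g(17,-1)=4862
t=18: g(18,-18)=1 g(18,-16)=17 g(18,-14)=135 g(18,-12)=663 g(18,-10)=2244 g(18,-8)=5508 g(18,-6)=9996 g(18,-4)=13260 g(18,-2)=11934 g(18,0)=4862
t=19: g(19,-19)=1 g(19,-17)=18 g(19,-15)=152 g(19,-13)=798 g(19,-11)=2907 g(19,-9)=7752 g(19,-7)=15504 g(19,-5)=23256 g(19,-3)=25194 g(19,-1)=16796
Paths never hitting 1: Σ_s g(19,s) = 92378
Paths hitting 1: 2^19 - 92378 = 431910
P = 431910/524288 = 215955/262144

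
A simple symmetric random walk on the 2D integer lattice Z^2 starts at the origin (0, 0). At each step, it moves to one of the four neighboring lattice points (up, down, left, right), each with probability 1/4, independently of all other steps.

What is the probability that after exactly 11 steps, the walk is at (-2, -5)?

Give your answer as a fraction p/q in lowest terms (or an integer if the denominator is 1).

Answer: 9075/2097152

Derivation:
Let h be the number of horizontal steps (so 11-h are vertical). To end at (-2,-5) need (h-2)/2 right-steps and ((11-h)-5)/2 up-steps.
Sum over h with 2 ≤ h ≤ 6, h ≡ 0 (mod 2), 11-h ≡ 1 (mod 2):
h=2: C(11,2)·C(2,0)·C(9,2) = 55·1·36 = 1980
h=4: C(11,4)·C(4,1)·C(7,1) = 330·4·7 = 9240
h=6: C(11,6)·C(6,2)·C(5,0) = 462·15·1 = 6930
Total favorable: 18150
Total paths: 4^11 = 4194304
P = 18150/4194304 = 9075/2097152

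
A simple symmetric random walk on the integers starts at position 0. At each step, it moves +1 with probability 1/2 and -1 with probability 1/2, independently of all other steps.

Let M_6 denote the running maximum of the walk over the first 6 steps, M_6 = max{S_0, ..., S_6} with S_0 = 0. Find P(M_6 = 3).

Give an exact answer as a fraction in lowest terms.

Let M_6 = max(S_0,...,S_6). Use the reflection principle: for j ≥ 1, #{paths with M_6 ≥ j} = #{S_6 ≥ j} + #{S_6 ≥ j+1}.
By reflection, #{M_6 ≥ 3} = #{S_6 ≥ 3} + #{S_6 ≥ 4} = 7 + 7 = 14.
#{M_6 ≥ 4} = #{S_6 ≥ 4} + #{S_6 ≥ 5} = 7 + 1 = 8.
#{M_6 = 3} = 14 - 8 = 6.
P(M_6 = 3) = 6/64 = 3/32

Answer: 3/32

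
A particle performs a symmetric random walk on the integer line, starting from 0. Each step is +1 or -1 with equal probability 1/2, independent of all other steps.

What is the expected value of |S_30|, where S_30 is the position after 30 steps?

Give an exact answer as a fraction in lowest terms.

Answer: 145422675/33554432

Derivation:
S_30 takes values m ≡ 0 (mod 2) with |m| ≤ 30; P(S_30=m) = C(30,(30+m)/2)/2^30.
Total paths: 2^30 = 1073741824
Distribution: P(S=-30)=1/1073741824, P(S=-28)=30/1073741824, P(S=-26)=435/1073741824, P(S=-24)=4060/1073741824, P(S=-22)=27405/1073741824, P(S=-20)=142506/1073741824, P(S=-18)=593775/1073741824, P(S=-16)=2035800/1073741824, P(S=-14)=5852925/1073741824, P(S=-12)=14307150/1073741824, P(S=-10)=30045015/1073741824, P(S=-8)=54627300/1073741824, P(S=-6)=86493225/1073741824, P(S=-4)=119759850/1073741824, P(S=-2)=145422675/1073741824, P(S=0)=155117520/1073741824, P(S=2)=145422675/1073741824, P(S=4)=119759850/1073741824, P(S=6)=86493225/1073741824, P(S=8)=54627300/1073741824, P(S=10)=30045015/1073741824, P(S=12)=14307150/1073741824, P(S=14)=5852925/1073741824, P(S=16)=2035800/1073741824, P(S=18)=593775/1073741824, P(S=20)=142506/1073741824, P(S=22)=27405/1073741824, P(S=24)=4060/1073741824, P(S=26)=435/1073741824, P(S=28)=30/1073741824, P(S=30)=1/1073741824
E[|S_30|] = Σ_m |m|·P(S_30=m) = 4653525600/1073741824 = 145422675/33554432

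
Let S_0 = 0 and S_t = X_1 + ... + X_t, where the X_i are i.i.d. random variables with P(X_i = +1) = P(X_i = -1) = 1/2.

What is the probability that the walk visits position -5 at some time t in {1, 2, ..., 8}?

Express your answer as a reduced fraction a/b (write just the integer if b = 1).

Count via complement. Let g(t,s) = #length-t paths at position s with S_1..S_t all ≠ -5.
g(t,s) = g(t-1,s-1) + g(t-1,s+1) for s ≠ -5; g(t,-5) = 0.
t=0: g(0,0)=1
t=1: g(1,-1)=1 g(1,1)=1
t=2: g(2,-2)=1 g(2,0)=2 g(2,2)=1
t=3: g(3,-3)=1 g(3,-1)=3 g(3,1)=3 g(3,3)=1
t=4: g(4,-4)=1 g(4,-2)=4 g(4,0)=6 g(4,2)=4 g(4,4)=1
t=5: g(5,-3)=5 g(5,-1)=10 g(5,1)=10 g(5,3)=5 g(5,5)=1
t=6: g(6,-4)=5 g(6,-2)=15 g(6,0)=20 g(6,2)=15 g(6,4)=6 g(6,6)=1
t=7: g(7,-3)=20 g(7,-1)=35 g(7,1)=35 g(7,3)=21 g(7,5)=7 g(7,7)=1
t=8: g(8,-4)=20 g(8,-2)=55 g(8,0)=70 g(8,2)=56 g(8,4)=28 g(8,6)=8 g(8,8)=1
Paths never hitting -5: Σ_s g(8,s) = 238
Paths hitting -5: 2^8 - 238 = 18
P = 18/256 = 9/128

Answer: 9/128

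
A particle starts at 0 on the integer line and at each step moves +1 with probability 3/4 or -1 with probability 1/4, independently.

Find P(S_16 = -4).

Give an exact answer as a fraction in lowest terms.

To reach position -4 after 16 steps: need 6 steps of +1 and 10 steps of -1.
Number of such sequences: C(16,6) = 8008
Each has probability (3/4)^6 · (1/4)^10 = 729/4294967296
P = 8008 · 729/4294967296 = 729729/536870912

Answer: 729729/536870912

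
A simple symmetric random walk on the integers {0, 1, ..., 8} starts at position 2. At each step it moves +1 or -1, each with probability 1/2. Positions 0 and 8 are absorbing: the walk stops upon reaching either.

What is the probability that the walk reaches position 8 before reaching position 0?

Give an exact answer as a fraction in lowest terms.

Answer: 1/4

Derivation:
Symmetric walk (p = 1/2): the harmonic-function argument gives P(hit 8 before 0 | start at 2) = a/N.
P = 2/8 = 1/4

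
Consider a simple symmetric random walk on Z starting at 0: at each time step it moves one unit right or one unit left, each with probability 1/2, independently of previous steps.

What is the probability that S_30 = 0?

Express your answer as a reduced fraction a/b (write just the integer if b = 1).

Answer: 9694845/67108864

Derivation:
To return to 0 after 30 steps: need exactly 15 steps of +1 and 15 of -1.
Favorable paths: C(30,15) = 155117520
Total paths: 2^30 = 1073741824
P = 155117520/1073741824 = 9694845/67108864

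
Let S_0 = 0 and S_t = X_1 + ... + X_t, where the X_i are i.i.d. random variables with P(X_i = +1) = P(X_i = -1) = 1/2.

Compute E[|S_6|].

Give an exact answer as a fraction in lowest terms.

S_6 takes values m ≡ 0 (mod 2) with |m| ≤ 6; P(S_6=m) = C(6,(6+m)/2)/2^6.
Total paths: 2^6 = 64
Distribution: P(S=-6)=1/64, P(S=-4)=6/64, P(S=-2)=15/64, P(S=0)=20/64, P(S=2)=15/64, P(S=4)=6/64, P(S=6)=1/64
E[|S_6|] = Σ_m |m|·P(S_6=m) = 120/64 = 15/8

Answer: 15/8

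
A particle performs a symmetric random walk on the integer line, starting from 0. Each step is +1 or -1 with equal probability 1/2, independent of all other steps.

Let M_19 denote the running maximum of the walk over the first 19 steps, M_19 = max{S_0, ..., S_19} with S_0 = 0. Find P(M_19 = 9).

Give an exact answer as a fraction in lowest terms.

Let M_19 = max(S_0,...,S_19). Use the reflection principle: for j ≥ 1, #{paths with M_19 ≥ j} = #{S_19 ≥ j} + #{S_19 ≥ j+1}.
By reflection, #{M_19 ≥ 9} = #{S_19 ≥ 9} + #{S_19 ≥ 10} = 16664 + 5036 = 21700.
#{M_19 ≥ 10} = #{S_19 ≥ 10} + #{S_19 ≥ 11} = 5036 + 5036 = 10072.
#{M_19 = 9} = 21700 - 10072 = 11628.
P(M_19 = 9) = 11628/524288 = 2907/131072

Answer: 2907/131072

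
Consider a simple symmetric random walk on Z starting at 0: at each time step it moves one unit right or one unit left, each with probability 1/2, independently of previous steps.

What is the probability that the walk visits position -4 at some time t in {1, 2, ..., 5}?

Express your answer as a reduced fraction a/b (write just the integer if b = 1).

Answer: 1/16

Derivation:
Count via complement. Let g(t,s) = #length-t paths at position s with S_1..S_t all ≠ -4.
g(t,s) = g(t-1,s-1) + g(t-1,s+1) for s ≠ -4; g(t,-4) = 0.
t=0: g(0,0)=1
t=1: g(1,-1)=1 g(1,1)=1
t=2: g(2,-2)=1 g(2,0)=2 g(2,2)=1
t=3: g(3,-3)=1 g(3,-1)=3 g(3,1)=3 g(3,3)=1
t=4: g(4,-2)=4 g(4,0)=6 g(4,2)=4 g(4,4)=1
t=5: g(5,-3)=4 g(5,-1)=10 g(5,1)=10 g(5,3)=5 g(5,5)=1
Paths never hitting -4: Σ_s g(5,s) = 30
Paths hitting -4: 2^5 - 30 = 2
P = 2/32 = 1/16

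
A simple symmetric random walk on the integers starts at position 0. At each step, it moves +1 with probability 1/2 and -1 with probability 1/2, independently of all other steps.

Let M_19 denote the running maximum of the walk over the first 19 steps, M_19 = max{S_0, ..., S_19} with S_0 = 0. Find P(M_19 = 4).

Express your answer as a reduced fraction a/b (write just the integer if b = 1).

Let M_19 = max(S_0,...,S_19). Use the reflection principle: for j ≥ 1, #{paths with M_19 ≥ j} = #{S_19 ≥ j} + #{S_19 ≥ j+1}.
By reflection, #{M_19 ≥ 4} = #{S_19 ≥ 4} + #{S_19 ≥ 5} = 94184 + 94184 = 188368.
#{M_19 ≥ 5} = #{S_19 ≥ 5} + #{S_19 ≥ 6} = 94184 + 43796 = 137980.
#{M_19 = 4} = 188368 - 137980 = 50388.
P(M_19 = 4) = 50388/524288 = 12597/131072

Answer: 12597/131072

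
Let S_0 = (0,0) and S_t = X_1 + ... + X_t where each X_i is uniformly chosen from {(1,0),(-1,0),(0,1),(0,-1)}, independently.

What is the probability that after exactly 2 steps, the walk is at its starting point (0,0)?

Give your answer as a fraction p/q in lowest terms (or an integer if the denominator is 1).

Let h be the number of horizontal steps (so 2-h are vertical). To end at (0,0) need (h+0)/2 right-steps and ((2-h)+0)/2 up-steps.
Sum over h with 0 ≤ h ≤ 2, h ≡ 0 (mod 2), 2-h ≡ 0 (mod 2):
h=0: C(2,0)·C(0,0)·C(2,1) = 1·1·2 = 2
h=2: C(2,2)·C(2,1)·C(0,0) = 1·2·1 = 2
Total favorable: 4
Total paths: 4^2 = 16
P = 4/16 = 1/4

Answer: 1/4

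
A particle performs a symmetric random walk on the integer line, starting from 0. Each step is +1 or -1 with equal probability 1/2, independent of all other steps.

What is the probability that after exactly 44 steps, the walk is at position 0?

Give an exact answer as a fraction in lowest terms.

Answer: 263012370465/2199023255552

Derivation:
To return to 0 after 44 steps: need exactly 22 steps of +1 and 22 of -1.
Favorable paths: C(44,22) = 2104098963720
Total paths: 2^44 = 17592186044416
P = 2104098963720/17592186044416 = 263012370465/2199023255552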